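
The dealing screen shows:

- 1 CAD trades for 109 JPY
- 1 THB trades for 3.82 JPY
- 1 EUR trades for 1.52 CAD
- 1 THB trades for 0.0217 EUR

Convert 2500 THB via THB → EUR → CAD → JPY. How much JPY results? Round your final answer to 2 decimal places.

8988.14

2500 THB × 0.0217 = 54.25 EUR
54.25 EUR × 1.52 = 82.46 CAD
82.46 CAD × 109 = 8988.14 JPY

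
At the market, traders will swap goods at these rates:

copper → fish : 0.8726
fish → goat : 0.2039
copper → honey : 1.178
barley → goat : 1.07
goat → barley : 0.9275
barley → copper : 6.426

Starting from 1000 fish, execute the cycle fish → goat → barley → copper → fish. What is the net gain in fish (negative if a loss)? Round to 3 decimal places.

60.442

1000 fish × 0.2039 = 203.9 goat
203.9 goat × 0.9275 = 189.11725 barley
189.11725 barley × 6.426 = 1215.2674485 copper
1215.2674485 copper × 0.8726 = 1060.4423755611 fish
Net change: 1060.4423755611 − 1000 = 60.4423755611 fish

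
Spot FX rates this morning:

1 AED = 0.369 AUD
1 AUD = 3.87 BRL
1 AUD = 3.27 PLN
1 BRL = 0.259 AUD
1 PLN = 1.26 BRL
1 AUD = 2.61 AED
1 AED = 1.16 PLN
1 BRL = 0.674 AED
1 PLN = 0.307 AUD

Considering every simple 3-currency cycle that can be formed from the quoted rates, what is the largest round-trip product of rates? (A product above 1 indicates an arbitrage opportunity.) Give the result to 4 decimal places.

1.0671

AUD→PLN→BRL→AUD: 3.27 × 1.26 × 0.259 = 1.06713
BRL→AED→PLN→BRL: 0.674 × 1.16 × 1.26 = 0.98512
AUD→BRL→AED→AUD: 3.87 × 0.674 × 0.369 = 0.96249
AUD→AED→PLN→AUD: 2.61 × 1.16 × 0.307 = 0.92947
Maximum is AUD→PLN→BRL→AUD at 1.0671; arbitrage exists.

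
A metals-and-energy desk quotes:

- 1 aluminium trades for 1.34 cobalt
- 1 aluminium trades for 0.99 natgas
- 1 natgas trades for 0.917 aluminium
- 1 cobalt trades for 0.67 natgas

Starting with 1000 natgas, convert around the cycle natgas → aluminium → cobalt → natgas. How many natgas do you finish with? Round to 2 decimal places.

823.28

1000 natgas × 0.917 = 917 aluminium
917 aluminium × 1.34 = 1228.78 cobalt
1228.78 cobalt × 0.67 = 823.2826 natgas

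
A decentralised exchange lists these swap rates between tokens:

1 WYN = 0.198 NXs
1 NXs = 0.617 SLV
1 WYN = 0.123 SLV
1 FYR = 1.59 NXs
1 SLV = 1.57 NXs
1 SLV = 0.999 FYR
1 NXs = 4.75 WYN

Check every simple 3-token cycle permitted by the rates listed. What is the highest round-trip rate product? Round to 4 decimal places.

0.9800

FYR→NXs→SLV→FYR: 1.59 × 0.617 × 0.999 = 0.98005
WYN→SLV→NXs→WYN: 0.123 × 1.57 × 4.75 = 0.91727
Maximum is FYR→NXs→SLV→FYR at 0.9800; no arbitrage — every cycle loses value.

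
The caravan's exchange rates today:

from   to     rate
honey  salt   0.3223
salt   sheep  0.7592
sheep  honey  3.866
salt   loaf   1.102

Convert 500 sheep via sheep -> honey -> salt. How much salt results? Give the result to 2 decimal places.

623.01

500 sheep × 3.866 = 1933 honey
1933 honey × 0.3223 = 623.0059 salt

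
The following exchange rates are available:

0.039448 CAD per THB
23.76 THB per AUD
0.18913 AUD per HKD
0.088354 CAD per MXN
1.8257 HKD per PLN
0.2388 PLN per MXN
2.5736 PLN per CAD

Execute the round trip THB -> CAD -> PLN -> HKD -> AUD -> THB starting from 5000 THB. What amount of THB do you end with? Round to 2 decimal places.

4164.59

5000 THB × 0.039448 = 197.24 CAD
197.24 CAD × 2.5736 = 507.616864 PLN
507.616864 PLN × 1.8257 = 926.7561086048 HKD
926.7561086048 HKD × 0.18913 = 175.277382820425824 AUD
175.277382820425824 AUD × 23.76 = 4164.59061581331757824 THB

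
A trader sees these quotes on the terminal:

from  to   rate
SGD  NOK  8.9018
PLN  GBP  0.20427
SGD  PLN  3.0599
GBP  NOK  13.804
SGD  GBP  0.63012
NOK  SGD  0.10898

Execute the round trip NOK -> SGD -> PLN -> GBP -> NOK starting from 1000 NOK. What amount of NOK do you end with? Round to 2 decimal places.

1000 NOK × 0.10898 = 108.98 SGD
108.98 SGD × 3.0599 = 333.467902 PLN
333.467902 PLN × 0.20427 = 68.11748834154 GBP
68.11748834154 GBP × 13.804 = 940.29380906661816 NOK

940.29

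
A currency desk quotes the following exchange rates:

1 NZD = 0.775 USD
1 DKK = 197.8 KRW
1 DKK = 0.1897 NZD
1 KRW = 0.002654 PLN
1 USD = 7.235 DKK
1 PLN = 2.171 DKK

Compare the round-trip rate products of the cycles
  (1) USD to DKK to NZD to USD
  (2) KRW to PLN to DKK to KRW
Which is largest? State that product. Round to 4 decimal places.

1.1397

(1) 7.235 × 0.1897 × 0.775 = 1.06367
(2) 0.002654 × 2.171 × 197.8 = 1.13969
Highest is cycle (2) at 1.1397 (>1, arbitrage).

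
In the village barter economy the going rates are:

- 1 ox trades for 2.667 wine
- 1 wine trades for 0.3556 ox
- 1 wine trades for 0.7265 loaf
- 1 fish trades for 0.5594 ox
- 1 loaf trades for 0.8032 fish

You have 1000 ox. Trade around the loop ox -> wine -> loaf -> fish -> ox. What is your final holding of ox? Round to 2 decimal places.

1000 ox × 2.667 = 2667 wine
2667 wine × 0.7265 = 1937.5755 loaf
1937.5755 loaf × 0.8032 = 1556.2606416 fish
1556.2606416 fish × 0.5594 = 870.57220291104 ox

870.57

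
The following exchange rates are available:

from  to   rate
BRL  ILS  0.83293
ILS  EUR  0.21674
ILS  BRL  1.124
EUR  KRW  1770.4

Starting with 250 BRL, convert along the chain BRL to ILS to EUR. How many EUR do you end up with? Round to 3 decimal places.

45.132

250 BRL × 0.83293 = 208.2325 ILS
208.2325 ILS × 0.21674 = 45.13231205 EUR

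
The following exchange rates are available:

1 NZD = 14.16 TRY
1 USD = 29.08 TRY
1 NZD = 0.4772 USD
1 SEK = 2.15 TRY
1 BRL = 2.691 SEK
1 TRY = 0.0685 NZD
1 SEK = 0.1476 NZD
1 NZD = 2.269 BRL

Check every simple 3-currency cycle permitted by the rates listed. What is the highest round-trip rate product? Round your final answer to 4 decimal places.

0.9506

TRY→NZD→USD→TRY: 0.0685 × 0.4772 × 29.08 = 0.95057
SEK→NZD→BRL→SEK: 0.1476 × 2.269 × 2.691 = 0.90123
Maximum is TRY→NZD→USD→TRY at 0.9506; no arbitrage — every cycle loses value.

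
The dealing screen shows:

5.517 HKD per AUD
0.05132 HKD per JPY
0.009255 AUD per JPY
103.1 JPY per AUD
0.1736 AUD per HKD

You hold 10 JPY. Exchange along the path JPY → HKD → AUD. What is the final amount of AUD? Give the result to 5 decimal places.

0.08909

10 JPY × 0.05132 = 0.5132 HKD
0.5132 HKD × 0.1736 = 0.08909152 AUD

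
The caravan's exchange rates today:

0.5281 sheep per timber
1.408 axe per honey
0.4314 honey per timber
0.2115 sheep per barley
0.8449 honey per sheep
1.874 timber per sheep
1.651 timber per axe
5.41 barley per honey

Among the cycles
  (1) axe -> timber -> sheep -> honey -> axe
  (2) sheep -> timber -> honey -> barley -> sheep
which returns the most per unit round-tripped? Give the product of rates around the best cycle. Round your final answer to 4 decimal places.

(1) 1.651 × 0.5281 × 0.8449 × 1.408 = 1.03722
(2) 1.874 × 0.4314 × 5.41 × 0.2115 = 0.92503
Highest is cycle (1) at 1.0372 (>1, arbitrage).

1.0372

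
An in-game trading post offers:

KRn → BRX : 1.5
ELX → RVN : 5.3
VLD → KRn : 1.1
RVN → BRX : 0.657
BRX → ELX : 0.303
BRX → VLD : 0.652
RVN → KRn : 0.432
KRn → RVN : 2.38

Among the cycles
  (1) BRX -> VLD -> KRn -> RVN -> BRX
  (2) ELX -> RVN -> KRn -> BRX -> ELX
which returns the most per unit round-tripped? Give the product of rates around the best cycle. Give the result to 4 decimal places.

(1) 0.652 × 1.1 × 2.38 × 0.657 = 1.12146
(2) 5.3 × 0.432 × 1.5 × 0.303 = 1.04062
Highest is cycle (1) at 1.1215 (>1, arbitrage).

1.1215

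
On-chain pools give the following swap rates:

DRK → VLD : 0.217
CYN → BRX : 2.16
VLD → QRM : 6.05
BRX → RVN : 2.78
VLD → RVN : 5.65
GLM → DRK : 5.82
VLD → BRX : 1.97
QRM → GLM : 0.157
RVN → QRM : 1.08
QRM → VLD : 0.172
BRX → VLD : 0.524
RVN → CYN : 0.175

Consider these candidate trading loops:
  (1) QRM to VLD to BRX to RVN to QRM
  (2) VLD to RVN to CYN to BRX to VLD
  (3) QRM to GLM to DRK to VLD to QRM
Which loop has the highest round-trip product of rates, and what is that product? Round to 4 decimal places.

1.1996

(1) 0.172 × 1.97 × 2.78 × 1.08 = 1.01733
(2) 5.65 × 0.175 × 2.16 × 0.524 = 1.11911
(3) 0.157 × 5.82 × 0.217 × 6.05 = 1.19960
Highest is cycle (3) at 1.1996 (>1, arbitrage).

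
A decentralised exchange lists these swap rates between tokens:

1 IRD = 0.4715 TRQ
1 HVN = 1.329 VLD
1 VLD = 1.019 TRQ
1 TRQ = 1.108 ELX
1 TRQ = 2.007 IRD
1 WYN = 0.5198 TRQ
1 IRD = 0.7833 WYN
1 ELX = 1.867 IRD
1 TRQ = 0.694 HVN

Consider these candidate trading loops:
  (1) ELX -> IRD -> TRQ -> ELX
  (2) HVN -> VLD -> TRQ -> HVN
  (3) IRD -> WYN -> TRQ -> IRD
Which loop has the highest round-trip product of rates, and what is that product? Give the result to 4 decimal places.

0.9754

(1) 1.867 × 0.4715 × 1.108 = 0.97536
(2) 1.329 × 1.019 × 0.694 = 0.93985
(3) 0.7833 × 0.5198 × 2.007 = 0.81717
Highest is cycle (1) at 0.9754 (≤1, no arbitrage).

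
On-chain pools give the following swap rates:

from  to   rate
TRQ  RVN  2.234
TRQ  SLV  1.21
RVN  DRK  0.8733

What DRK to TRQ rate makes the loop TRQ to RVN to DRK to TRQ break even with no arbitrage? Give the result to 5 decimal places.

Known legs of the cycle: 2.234 × 0.8733 = 1.9509522
For no arbitrage the full-cycle product must be 1, so the missing rate is 1 / 1.9509522 ≈ 0.5125702.

0.51257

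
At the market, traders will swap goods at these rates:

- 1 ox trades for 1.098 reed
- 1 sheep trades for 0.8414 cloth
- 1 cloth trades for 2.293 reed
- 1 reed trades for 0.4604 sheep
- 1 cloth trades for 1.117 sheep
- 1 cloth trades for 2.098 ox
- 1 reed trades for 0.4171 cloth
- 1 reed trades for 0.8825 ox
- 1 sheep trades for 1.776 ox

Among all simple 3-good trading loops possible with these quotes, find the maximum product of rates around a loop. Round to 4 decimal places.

0.9608

ox→reed→cloth→ox: 1.098 × 0.4171 × 2.098 = 0.96083
ox→reed→sheep→ox: 1.098 × 0.4604 × 1.776 = 0.89780
reed→sheep→cloth→reed: 0.4604 × 0.8414 × 2.293 = 0.88826
Maximum is ox→reed→cloth→ox at 0.9608; no arbitrage — every cycle loses value.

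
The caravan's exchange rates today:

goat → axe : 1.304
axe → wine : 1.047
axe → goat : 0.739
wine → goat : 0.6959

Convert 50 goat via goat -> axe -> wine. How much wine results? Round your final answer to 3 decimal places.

50 goat × 1.304 = 65.2 axe
65.2 axe × 1.047 = 68.2644 wine

68.264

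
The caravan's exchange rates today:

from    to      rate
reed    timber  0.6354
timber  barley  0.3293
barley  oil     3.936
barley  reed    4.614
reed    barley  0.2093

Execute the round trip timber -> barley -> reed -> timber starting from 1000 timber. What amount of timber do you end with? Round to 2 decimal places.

965.42

1000 timber × 0.3293 = 329.3 barley
329.3 barley × 4.614 = 1519.3902 reed
1519.3902 reed × 0.6354 = 965.42053308 timber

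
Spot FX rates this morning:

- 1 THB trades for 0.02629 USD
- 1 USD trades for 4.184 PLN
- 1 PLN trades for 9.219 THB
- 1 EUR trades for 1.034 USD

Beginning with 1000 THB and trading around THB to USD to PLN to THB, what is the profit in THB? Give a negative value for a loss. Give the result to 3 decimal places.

14.066

1000 THB × 0.02629 = 26.29 USD
26.29 USD × 4.184 = 109.99736 PLN
109.99736 PLN × 9.219 = 1014.06566184 THB
Net change: 1014.06566184 − 1000 = 14.06566184 THB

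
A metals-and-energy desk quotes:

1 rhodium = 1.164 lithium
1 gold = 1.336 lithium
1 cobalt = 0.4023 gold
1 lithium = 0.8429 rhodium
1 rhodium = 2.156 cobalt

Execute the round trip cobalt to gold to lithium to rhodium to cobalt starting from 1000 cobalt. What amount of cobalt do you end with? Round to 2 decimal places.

1000 cobalt × 0.4023 = 402.3 gold
402.3 gold × 1.336 = 537.4728 lithium
537.4728 lithium × 0.8429 = 453.03582312 rhodium
453.03582312 rhodium × 2.156 = 976.74523464672 cobalt

976.75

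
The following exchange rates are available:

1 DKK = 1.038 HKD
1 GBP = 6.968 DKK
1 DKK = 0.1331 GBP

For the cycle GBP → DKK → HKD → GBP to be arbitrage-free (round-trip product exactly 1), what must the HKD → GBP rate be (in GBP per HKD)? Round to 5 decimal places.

0.13826

Known legs of the cycle: 6.968 × 1.038 = 7.232784
For no arbitrage the full-cycle product must be 1, so the missing rate is 1 / 7.232784 ≈ 0.1382593.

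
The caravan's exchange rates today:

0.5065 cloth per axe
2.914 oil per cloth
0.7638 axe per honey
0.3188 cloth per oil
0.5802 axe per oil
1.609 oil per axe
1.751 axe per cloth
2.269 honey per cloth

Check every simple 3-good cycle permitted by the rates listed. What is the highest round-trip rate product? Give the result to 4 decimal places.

0.8982

axe→oil→cloth→axe: 1.609 × 0.3188 × 1.751 = 0.89817
axe→cloth→honey→axe: 0.5065 × 2.269 × 0.7638 = 0.87780
axe→cloth→oil→axe: 0.5065 × 2.914 × 0.5802 = 0.85634
Maximum is axe→oil→cloth→axe at 0.8982; no arbitrage — every cycle loses value.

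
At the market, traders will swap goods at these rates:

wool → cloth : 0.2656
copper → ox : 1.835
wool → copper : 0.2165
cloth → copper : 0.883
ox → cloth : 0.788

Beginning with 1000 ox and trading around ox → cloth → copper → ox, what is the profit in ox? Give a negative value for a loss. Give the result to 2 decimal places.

276.80

1000 ox × 0.788 = 788 cloth
788 cloth × 0.883 = 695.804 copper
695.804 copper × 1.835 = 1276.80034 ox
Net change: 1276.80034 − 1000 = 276.80034 ox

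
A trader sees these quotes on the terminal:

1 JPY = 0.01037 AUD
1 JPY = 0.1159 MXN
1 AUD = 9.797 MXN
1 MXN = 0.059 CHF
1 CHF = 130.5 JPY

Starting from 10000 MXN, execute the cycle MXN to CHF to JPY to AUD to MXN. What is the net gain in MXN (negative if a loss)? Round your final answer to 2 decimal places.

-2177.70

10000 MXN × 0.059 = 590 CHF
590 CHF × 130.5 = 76995 JPY
76995 JPY × 0.01037 = 798.43815 AUD
798.43815 AUD × 9.797 = 7822.29855555 MXN
Net change: 7822.29855555 − 10000 = -2177.70144445 MXN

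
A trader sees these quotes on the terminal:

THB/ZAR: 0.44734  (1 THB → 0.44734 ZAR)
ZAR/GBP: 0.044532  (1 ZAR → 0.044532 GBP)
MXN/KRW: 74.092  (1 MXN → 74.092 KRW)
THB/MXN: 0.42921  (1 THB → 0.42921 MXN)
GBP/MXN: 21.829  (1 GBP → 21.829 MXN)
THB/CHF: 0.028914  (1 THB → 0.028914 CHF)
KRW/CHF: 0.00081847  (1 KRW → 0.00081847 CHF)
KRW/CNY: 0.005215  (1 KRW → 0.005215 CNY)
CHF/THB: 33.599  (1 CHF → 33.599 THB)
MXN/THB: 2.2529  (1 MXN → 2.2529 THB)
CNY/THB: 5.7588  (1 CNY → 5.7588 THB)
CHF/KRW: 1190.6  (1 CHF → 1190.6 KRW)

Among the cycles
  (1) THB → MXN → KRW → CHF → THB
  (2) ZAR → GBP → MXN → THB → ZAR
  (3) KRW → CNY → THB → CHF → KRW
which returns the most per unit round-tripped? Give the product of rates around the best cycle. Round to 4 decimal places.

(1) 0.42921 × 74.092 × 0.00081847 × 33.599 = 0.87452
(2) 0.044532 × 21.829 × 2.2529 × 0.44734 = 0.97968
(3) 0.005215 × 5.7588 × 0.028914 × 1190.6 = 1.03386
Highest is cycle (3) at 1.0339 (>1, arbitrage).

1.0339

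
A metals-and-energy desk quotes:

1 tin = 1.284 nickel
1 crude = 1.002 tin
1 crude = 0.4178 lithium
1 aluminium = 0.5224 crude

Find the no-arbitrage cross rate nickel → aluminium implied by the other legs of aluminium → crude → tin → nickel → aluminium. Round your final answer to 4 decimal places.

Known legs of the cycle: 0.5224 × 1.002 × 1.284 = 0.6721031232
For no arbitrage the full-cycle product must be 1, so the missing rate is 1 / 0.6721031232 ≈ 1.487867.

1.4879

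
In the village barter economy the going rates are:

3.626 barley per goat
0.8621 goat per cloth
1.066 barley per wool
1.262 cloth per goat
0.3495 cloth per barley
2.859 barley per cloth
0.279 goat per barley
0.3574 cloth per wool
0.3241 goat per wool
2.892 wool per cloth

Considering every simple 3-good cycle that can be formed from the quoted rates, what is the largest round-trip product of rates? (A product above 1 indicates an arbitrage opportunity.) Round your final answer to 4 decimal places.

1.1829

wool→goat→cloth→wool: 0.3241 × 1.262 × 2.892 = 1.18287
goat→barley→cloth→goat: 3.626 × 0.3495 × 0.8621 = 1.09253
wool→barley→cloth→wool: 1.066 × 0.3495 × 2.892 = 1.07746
goat→cloth→barley→goat: 1.262 × 2.859 × 0.279 = 1.00665
Maximum is wool→goat→cloth→wool at 1.1829; arbitrage exists.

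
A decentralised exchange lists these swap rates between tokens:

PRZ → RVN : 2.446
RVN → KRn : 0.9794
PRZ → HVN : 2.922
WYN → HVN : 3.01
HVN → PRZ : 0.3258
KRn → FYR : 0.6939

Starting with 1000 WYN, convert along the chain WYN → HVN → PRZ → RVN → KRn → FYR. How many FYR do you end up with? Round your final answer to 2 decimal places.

1000 WYN × 3.01 = 3010 HVN
3010 HVN × 0.3258 = 980.658 PRZ
980.658 PRZ × 2.446 = 2398.689468 RVN
2398.689468 RVN × 0.9794 = 2349.2764649592 KRn
2349.2764649592 KRn × 0.6939 = 1630.16293903518888 FYR

1630.16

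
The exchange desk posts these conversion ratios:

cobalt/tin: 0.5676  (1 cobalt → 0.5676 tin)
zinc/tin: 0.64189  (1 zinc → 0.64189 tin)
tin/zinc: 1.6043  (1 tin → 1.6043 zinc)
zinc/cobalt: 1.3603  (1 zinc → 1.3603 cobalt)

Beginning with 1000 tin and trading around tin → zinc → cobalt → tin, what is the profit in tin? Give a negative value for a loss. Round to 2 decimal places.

238.69

1000 tin × 1.6043 = 1604.3 zinc
1604.3 zinc × 1.3603 = 2182.32929 cobalt
2182.32929 cobalt × 0.5676 = 1238.690105004 tin
Net change: 1238.690105004 − 1000 = 238.690105004 tin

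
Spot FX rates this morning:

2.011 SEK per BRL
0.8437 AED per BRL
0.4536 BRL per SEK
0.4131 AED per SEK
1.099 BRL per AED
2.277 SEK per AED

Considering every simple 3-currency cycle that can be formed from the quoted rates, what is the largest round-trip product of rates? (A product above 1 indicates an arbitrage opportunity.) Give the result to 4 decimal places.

0.9130

AED→BRL→SEK→AED: 1.099 × 2.011 × 0.4131 = 0.91299
AED→SEK→BRL→AED: 2.277 × 0.4536 × 0.8437 = 0.87141
Maximum is AED→BRL→SEK→AED at 0.9130; no arbitrage — every cycle loses value.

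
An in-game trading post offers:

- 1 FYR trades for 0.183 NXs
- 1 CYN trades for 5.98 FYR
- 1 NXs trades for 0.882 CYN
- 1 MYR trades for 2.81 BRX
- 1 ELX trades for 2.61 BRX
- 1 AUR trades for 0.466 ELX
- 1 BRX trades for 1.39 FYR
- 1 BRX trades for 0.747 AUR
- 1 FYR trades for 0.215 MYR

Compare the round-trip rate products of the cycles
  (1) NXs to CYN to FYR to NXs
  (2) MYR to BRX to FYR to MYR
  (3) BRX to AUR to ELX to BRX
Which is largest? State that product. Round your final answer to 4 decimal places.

0.9652

(1) 0.882 × 5.98 × 0.183 = 0.96521
(2) 2.81 × 1.39 × 0.215 = 0.83977
(3) 0.747 × 0.466 × 2.61 = 0.90855
Highest is cycle (1) at 0.9652 (≤1, no arbitrage).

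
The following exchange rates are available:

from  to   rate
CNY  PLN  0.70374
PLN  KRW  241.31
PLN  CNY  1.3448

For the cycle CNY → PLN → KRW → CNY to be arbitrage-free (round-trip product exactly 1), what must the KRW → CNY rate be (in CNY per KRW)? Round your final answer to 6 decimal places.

Known legs of the cycle: 0.70374 × 241.31 = 169.8194994
For no arbitrage the full-cycle product must be 1, so the missing rate is 1 / 169.8194994 ≈ 0.00588861.

0.005889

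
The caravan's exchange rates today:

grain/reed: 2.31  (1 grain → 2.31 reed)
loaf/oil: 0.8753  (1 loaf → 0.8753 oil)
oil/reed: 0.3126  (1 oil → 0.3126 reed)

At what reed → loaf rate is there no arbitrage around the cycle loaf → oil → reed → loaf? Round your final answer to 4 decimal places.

3.6547

Known legs of the cycle: 0.8753 × 0.3126 = 0.27361878
For no arbitrage the full-cycle product must be 1, so the missing rate is 1 / 0.27361878 ≈ 3.654720.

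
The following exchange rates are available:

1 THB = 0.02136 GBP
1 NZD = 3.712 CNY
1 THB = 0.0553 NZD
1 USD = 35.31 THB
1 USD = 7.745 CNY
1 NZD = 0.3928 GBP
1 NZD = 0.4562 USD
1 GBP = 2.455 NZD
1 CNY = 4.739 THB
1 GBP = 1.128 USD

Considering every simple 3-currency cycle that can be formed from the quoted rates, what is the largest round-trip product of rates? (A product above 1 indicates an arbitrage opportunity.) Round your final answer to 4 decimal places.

CNY→THB→NZD→CNY: 4.739 × 0.0553 × 3.712 = 0.97279
USD→THB→NZD→USD: 35.31 × 0.0553 × 0.4562 = 0.89080
USD→THB→GBP→USD: 35.31 × 0.02136 × 1.128 = 0.85076
Maximum is CNY→THB→NZD→CNY at 0.9728; no arbitrage — every cycle loses value.

0.9728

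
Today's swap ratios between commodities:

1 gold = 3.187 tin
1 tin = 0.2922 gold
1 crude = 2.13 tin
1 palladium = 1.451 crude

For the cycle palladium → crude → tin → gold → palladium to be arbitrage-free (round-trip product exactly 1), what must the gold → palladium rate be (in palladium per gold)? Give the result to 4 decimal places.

Known legs of the cycle: 1.451 × 2.13 × 0.2922 = 0.903082086
For no arbitrage the full-cycle product must be 1, so the missing rate is 1 / 0.903082086 ≈ 1.107319.

1.1073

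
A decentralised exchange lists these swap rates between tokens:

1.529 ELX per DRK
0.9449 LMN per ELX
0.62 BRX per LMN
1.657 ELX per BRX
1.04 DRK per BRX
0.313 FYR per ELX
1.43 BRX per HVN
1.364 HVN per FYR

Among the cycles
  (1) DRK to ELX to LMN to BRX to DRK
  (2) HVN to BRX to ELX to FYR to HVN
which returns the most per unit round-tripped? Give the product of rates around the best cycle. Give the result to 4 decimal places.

(1) 1.529 × 0.9449 × 0.62 × 1.04 = 0.93158
(2) 1.43 × 1.657 × 0.313 × 1.364 = 1.01162
Highest is cycle (2) at 1.0116 (>1, arbitrage).

1.0116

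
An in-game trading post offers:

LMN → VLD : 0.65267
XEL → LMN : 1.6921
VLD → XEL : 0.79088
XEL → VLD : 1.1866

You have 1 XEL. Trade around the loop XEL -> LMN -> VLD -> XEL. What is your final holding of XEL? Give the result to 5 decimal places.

0.87343

1 XEL × 1.6921 = 1.6921 LMN
1.6921 LMN × 0.65267 = 1.104382907 VLD
1.104382907 VLD × 0.79088 = 0.87343435348816 XEL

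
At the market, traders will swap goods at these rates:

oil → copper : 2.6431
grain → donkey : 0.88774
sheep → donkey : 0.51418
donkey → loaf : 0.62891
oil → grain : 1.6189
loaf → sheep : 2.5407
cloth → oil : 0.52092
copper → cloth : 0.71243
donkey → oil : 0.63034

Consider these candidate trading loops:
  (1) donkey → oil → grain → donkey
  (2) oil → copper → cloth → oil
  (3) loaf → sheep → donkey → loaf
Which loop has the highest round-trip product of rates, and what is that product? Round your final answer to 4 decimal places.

0.9809

(1) 0.63034 × 1.6189 × 0.88774 = 0.90590
(2) 2.6431 × 0.71243 × 0.52092 = 0.98090
(3) 2.5407 × 0.51418 × 0.62891 = 0.82159
Highest is cycle (2) at 0.9809 (≤1, no arbitrage).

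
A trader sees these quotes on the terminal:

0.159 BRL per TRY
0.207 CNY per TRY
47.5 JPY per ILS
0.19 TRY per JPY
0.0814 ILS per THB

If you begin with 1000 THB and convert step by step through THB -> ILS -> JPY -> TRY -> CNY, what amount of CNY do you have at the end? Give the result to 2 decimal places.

152.07

1000 THB × 0.0814 = 81.4 ILS
81.4 ILS × 47.5 = 3866.5 JPY
3866.5 JPY × 0.19 = 734.635 TRY
734.635 TRY × 0.207 = 152.069445 CNY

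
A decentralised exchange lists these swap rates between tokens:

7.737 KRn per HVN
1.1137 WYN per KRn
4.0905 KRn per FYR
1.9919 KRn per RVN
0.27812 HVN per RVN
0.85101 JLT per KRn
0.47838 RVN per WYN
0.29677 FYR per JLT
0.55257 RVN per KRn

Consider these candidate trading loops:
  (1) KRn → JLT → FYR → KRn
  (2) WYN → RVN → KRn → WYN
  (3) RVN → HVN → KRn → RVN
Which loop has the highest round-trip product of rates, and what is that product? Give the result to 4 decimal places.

1.1890

(1) 0.85101 × 0.29677 × 4.0905 = 1.03307
(2) 0.47838 × 1.9919 × 1.1137 = 1.06123
(3) 0.27812 × 7.737 × 0.55257 = 1.18903
Highest is cycle (3) at 1.1890 (>1, arbitrage).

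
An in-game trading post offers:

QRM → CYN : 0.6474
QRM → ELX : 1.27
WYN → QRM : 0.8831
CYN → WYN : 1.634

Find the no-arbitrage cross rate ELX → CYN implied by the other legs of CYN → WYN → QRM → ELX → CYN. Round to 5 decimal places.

Known legs of the cycle: 1.634 × 0.8831 × 1.27 = 1.832591458
For no arbitrage the full-cycle product must be 1, so the missing rate is 1 / 1.832591458 ≈ 0.5456754.

0.54568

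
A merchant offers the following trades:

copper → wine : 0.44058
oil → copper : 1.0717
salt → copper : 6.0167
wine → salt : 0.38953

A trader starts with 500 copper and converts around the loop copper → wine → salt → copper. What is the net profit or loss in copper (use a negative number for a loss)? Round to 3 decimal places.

16.290

500 copper × 0.44058 = 220.29 wine
220.29 wine × 0.38953 = 85.8095637 salt
85.8095637 salt × 6.0167 = 516.29040191379 copper
Net change: 516.29040191379 − 500 = 16.29040191379 copper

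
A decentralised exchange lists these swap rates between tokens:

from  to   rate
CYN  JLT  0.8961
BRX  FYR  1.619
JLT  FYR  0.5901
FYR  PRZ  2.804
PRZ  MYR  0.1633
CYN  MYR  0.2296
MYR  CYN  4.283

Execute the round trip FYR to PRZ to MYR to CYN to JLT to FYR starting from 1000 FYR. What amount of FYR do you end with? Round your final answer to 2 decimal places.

1037.04

1000 FYR × 2.804 = 2804 PRZ
2804 PRZ × 0.1633 = 457.8932 MYR
457.8932 MYR × 4.283 = 1961.1565756 CYN
1961.1565756 CYN × 0.8961 = 1757.39240739516 JLT
1757.39240739516 JLT × 0.5901 = 1037.037259603883916 FYR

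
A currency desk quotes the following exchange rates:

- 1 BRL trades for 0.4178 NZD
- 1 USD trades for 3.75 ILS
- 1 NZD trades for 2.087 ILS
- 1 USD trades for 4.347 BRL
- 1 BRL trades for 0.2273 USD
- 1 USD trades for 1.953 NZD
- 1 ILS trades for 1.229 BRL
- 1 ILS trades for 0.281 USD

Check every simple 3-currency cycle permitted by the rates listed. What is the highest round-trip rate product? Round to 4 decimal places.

ILS→USD→NZD→ILS: 0.281 × 1.953 × 2.087 = 1.14533
BRL→NZD→ILS→BRL: 0.4178 × 2.087 × 1.229 = 1.07162
BRL→USD→ILS→BRL: 0.2273 × 3.75 × 1.229 = 1.04757
Maximum is ILS→USD→NZD→ILS at 1.1453; arbitrage exists.

1.1453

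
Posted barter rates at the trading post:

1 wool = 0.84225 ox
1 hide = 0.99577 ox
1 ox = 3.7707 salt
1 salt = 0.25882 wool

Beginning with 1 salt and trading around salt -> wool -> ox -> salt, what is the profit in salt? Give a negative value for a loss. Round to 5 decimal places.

1 salt × 0.25882 = 0.25882 wool
0.25882 wool × 0.84225 = 0.217991145 ox
0.217991145 ox × 3.7707 = 0.8219792104515 salt
Net change: 0.8219792104515 − 1 = -0.1780207895485 salt

-0.17802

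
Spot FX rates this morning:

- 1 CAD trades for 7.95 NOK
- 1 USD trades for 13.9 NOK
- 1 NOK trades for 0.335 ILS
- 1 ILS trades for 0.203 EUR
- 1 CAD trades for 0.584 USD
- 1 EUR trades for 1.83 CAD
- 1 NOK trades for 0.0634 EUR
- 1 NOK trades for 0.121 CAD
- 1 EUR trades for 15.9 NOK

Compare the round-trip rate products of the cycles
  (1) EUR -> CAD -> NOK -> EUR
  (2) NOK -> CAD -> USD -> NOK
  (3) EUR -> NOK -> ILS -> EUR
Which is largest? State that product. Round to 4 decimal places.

(1) 1.83 × 7.95 × 0.0634 = 0.92237
(2) 0.121 × 0.584 × 13.9 = 0.98223
(3) 15.9 × 0.335 × 0.203 = 1.08128
Highest is cycle (3) at 1.0813 (>1, arbitrage).

1.0813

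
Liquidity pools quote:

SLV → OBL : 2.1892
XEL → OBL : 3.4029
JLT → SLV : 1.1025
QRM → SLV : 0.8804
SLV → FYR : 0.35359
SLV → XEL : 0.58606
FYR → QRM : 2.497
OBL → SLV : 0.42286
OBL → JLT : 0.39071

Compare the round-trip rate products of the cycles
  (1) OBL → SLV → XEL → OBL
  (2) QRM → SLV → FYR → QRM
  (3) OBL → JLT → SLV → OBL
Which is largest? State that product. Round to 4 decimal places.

(1) 0.42286 × 0.58606 × 3.4029 = 0.84331
(2) 0.8804 × 0.35359 × 2.497 = 0.77732
(3) 0.39071 × 1.1025 × 2.1892 = 0.94301
Highest is cycle (3) at 0.9430 (≤1, no arbitrage).

0.9430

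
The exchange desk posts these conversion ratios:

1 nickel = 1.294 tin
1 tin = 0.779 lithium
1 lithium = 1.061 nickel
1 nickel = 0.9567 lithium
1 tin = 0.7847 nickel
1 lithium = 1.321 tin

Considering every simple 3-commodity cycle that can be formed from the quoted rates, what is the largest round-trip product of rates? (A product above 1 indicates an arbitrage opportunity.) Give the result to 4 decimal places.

lithium→nickel→tin→lithium: 1.061 × 1.294 × 0.779 = 1.06952
lithium→tin→nickel→lithium: 1.321 × 0.7847 × 0.9567 = 0.99170
Maximum is lithium→nickel→tin→lithium at 1.0695; arbitrage exists.

1.0695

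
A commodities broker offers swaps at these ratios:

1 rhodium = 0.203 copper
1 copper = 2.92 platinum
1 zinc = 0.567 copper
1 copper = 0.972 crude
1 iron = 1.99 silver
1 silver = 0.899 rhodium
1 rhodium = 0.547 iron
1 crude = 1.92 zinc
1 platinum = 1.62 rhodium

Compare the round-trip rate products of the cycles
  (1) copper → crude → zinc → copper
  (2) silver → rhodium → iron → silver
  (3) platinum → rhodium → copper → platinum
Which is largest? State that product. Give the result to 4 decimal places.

(1) 0.972 × 1.92 × 0.567 = 1.05816
(2) 0.899 × 0.547 × 1.99 = 0.97859
(3) 1.62 × 0.203 × 2.92 = 0.96027
Highest is cycle (1) at 1.0582 (>1, arbitrage).

1.0582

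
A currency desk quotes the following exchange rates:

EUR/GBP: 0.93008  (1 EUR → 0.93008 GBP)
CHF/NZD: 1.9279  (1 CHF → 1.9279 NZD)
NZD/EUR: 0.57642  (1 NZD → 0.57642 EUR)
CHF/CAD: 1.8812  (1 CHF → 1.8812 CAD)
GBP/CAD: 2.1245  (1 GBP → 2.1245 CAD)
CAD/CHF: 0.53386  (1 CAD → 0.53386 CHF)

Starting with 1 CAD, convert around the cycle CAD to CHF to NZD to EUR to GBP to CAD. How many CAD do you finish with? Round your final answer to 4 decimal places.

1 CAD × 0.53386 = 0.53386 CHF
0.53386 CHF × 1.9279 = 1.029228694 NZD
1.029228694 NZD × 0.57642 = 0.59326800379548 EUR
0.59326800379548 EUR × 0.93008 = 0.5517867049701000384 GBP
0.5517867049701000384 GBP × 2.1245 = 1.1722708547089775315808 CAD

1.1723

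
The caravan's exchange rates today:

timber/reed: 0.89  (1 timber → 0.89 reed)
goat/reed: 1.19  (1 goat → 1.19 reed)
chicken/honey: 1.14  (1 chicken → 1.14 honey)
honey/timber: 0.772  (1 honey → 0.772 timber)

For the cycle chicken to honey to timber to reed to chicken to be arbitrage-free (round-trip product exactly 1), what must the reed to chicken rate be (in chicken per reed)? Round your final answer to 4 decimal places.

1.2767

Known legs of the cycle: 1.14 × 0.772 × 0.89 = 0.7832712
For no arbitrage the full-cycle product must be 1, so the missing rate is 1 / 0.7832712 ≈ 1.276697.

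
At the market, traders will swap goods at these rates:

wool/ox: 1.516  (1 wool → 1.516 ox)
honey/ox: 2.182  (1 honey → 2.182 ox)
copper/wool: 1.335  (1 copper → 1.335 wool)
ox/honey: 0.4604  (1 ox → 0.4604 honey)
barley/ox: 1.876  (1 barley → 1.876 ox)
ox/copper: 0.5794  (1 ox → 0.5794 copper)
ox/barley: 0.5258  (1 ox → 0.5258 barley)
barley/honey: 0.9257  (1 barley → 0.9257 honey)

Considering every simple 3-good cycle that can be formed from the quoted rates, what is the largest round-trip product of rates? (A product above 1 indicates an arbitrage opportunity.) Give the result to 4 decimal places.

1.1726

copper→wool→ox→copper: 1.335 × 1.516 × 0.5794 = 1.17262
barley→honey→ox→barley: 0.9257 × 2.182 × 0.5258 = 1.06205
Maximum is copper→wool→ox→copper at 1.1726; arbitrage exists.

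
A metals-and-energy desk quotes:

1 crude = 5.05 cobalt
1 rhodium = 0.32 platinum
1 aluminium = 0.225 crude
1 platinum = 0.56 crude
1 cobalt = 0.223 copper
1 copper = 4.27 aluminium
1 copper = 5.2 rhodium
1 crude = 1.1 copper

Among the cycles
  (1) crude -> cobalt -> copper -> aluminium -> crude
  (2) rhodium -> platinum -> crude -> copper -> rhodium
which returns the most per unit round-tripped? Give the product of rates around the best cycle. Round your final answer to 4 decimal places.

(1) 5.05 × 0.223 × 4.27 × 0.225 = 1.08195
(2) 0.32 × 0.56 × 1.1 × 5.2 = 1.02502
Highest is cycle (1) at 1.0819 (>1, arbitrage).

1.0819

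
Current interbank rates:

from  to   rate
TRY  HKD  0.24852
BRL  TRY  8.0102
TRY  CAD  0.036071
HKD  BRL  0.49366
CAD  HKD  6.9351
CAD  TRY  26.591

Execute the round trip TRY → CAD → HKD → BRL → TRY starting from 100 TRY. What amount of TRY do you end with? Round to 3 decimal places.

98.920

100 TRY × 0.036071 = 3.6071 CAD
3.6071 CAD × 6.9351 = 25.01559921 HKD
25.01559921 HKD × 0.49366 = 12.3492007060086 BRL
12.3492007060086 BRL × 8.0102 = 98.91956749527008772 TRY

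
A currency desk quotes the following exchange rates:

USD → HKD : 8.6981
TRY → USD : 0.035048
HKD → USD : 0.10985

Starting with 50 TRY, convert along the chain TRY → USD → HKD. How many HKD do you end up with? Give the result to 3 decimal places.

50 TRY × 0.035048 = 1.7524 USD
1.7524 USD × 8.6981 = 15.24255044 HKD

15.243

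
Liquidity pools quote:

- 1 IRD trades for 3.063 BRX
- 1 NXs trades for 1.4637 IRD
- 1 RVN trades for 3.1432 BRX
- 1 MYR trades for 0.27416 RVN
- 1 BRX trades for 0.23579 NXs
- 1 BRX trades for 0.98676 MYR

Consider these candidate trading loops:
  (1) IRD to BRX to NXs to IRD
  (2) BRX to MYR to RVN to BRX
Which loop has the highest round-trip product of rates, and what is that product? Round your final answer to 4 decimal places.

1.0571

(1) 3.063 × 0.23579 × 1.4637 = 1.05712
(2) 0.98676 × 0.27416 × 3.1432 = 0.85033
Highest is cycle (1) at 1.0571 (>1, arbitrage).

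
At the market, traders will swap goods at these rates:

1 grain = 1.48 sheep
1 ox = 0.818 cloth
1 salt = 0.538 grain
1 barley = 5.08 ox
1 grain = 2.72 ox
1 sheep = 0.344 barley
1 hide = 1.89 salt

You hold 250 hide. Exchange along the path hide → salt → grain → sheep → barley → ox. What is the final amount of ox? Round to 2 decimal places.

657.46

250 hide × 1.89 = 472.5 salt
472.5 salt × 0.538 = 254.205 grain
254.205 grain × 1.48 = 376.2234 sheep
376.2234 sheep × 0.344 = 129.4208496 barley
129.4208496 barley × 5.08 = 657.457915968 ox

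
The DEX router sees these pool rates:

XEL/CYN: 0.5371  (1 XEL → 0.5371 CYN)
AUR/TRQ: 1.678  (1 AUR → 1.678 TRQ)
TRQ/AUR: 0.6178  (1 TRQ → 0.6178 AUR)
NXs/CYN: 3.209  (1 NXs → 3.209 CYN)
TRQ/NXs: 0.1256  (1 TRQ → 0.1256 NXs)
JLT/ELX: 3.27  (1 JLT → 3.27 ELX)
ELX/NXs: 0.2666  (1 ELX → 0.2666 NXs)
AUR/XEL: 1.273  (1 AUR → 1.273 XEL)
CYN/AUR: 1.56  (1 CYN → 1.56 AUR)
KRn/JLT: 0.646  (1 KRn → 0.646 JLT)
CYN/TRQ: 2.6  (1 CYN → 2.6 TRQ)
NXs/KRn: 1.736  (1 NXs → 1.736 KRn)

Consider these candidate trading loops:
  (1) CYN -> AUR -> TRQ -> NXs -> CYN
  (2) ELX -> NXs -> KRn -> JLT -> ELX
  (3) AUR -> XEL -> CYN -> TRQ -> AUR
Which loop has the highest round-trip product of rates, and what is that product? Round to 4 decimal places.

(1) 1.56 × 1.678 × 0.1256 × 3.209 = 1.05506
(2) 0.2666 × 1.736 × 0.646 × 3.27 = 0.97767
(3) 1.273 × 0.5371 × 2.6 × 0.6178 = 1.09826
Highest is cycle (3) at 1.0983 (>1, arbitrage).

1.0983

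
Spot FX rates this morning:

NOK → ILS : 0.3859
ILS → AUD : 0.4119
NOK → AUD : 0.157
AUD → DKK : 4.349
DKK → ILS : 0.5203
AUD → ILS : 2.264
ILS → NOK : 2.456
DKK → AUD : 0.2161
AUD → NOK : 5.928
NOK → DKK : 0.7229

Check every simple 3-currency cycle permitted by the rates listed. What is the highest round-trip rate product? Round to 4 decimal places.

0.9423

AUD→NOK→ILS→AUD: 5.928 × 0.3859 × 0.4119 = 0.94227
AUD→DKK→ILS→AUD: 4.349 × 0.5203 × 0.4119 = 0.93204
AUD→NOK→DKK→AUD: 5.928 × 0.7229 × 0.2161 = 0.92606
NOK→DKK→ILS→NOK: 0.7229 × 0.5203 × 2.456 = 0.92376
AUD→ILS→NOK→AUD: 2.264 × 2.456 × 0.157 = 0.87298
Maximum is AUD→NOK→ILS→AUD at 0.9423; no arbitrage — every cycle loses value.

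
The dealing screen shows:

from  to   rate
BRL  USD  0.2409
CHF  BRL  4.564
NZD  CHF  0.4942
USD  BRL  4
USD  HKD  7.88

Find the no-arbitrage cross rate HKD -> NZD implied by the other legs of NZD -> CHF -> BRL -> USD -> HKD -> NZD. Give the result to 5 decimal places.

0.23355

Known legs of the cycle: 0.4942 × 4.564 × 0.2409 × 7.88 = 4.2816522768096
For no arbitrage the full-cycle product must be 1, so the missing rate is 1 / 4.2816522768096 ≈ 0.2335547.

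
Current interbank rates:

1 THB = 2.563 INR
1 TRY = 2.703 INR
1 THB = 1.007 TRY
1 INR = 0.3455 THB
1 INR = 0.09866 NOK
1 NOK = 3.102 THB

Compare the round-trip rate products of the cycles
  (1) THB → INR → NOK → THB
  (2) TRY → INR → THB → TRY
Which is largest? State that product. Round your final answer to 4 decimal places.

0.9404

(1) 2.563 × 0.09866 × 3.102 = 0.78439
(2) 2.703 × 0.3455 × 1.007 = 0.94042
Highest is cycle (2) at 0.9404 (≤1, no arbitrage).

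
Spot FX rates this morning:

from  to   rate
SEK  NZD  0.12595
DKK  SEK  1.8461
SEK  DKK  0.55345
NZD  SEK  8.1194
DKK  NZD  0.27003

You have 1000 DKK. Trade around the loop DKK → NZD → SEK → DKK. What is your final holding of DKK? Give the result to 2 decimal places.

1000 DKK × 0.27003 = 270.03 NZD
270.03 NZD × 8.1194 = 2192.481582 SEK
2192.481582 SEK × 0.55345 = 1213.4289315579 DKK

1213.43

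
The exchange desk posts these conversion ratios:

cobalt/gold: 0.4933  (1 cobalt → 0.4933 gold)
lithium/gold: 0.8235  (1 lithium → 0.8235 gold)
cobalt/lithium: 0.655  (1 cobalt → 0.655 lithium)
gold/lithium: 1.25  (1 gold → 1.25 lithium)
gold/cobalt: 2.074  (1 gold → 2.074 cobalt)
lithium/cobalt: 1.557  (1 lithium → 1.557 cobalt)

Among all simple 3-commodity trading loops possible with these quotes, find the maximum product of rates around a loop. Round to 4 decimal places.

lithium→gold→cobalt→lithium: 0.8235 × 2.074 × 0.655 = 1.11870
lithium→cobalt→gold→lithium: 1.557 × 0.4933 × 1.25 = 0.96009
Maximum is lithium→gold→cobalt→lithium at 1.1187; arbitrage exists.

1.1187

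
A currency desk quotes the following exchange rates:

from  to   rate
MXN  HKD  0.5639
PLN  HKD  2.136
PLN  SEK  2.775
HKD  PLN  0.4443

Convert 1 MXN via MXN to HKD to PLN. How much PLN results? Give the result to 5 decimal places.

0.25054

1 MXN × 0.5639 = 0.5639 HKD
0.5639 HKD × 0.4443 = 0.25054077 PLN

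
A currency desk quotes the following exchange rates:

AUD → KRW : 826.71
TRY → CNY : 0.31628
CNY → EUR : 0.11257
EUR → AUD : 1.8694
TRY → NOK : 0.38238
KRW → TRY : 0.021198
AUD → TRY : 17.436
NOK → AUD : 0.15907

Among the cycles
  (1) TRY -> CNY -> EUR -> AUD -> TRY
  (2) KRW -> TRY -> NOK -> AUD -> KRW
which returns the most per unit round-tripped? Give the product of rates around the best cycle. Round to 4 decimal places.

1.1605

(1) 0.31628 × 0.11257 × 1.8694 × 17.436 = 1.16050
(2) 0.021198 × 0.38238 × 0.15907 × 826.71 = 1.06594
Highest is cycle (1) at 1.1605 (>1, arbitrage).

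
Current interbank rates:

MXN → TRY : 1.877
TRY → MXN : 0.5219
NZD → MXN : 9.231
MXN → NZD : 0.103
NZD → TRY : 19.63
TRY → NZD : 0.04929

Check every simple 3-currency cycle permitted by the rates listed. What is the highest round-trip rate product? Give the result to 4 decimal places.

MXN→NZD→TRY→MXN: 0.103 × 19.63 × 0.5219 = 1.05522
MXN→TRY→NZD→MXN: 1.877 × 0.04929 × 9.231 = 0.85403
Maximum is MXN→NZD→TRY→MXN at 1.0552; arbitrage exists.

1.0552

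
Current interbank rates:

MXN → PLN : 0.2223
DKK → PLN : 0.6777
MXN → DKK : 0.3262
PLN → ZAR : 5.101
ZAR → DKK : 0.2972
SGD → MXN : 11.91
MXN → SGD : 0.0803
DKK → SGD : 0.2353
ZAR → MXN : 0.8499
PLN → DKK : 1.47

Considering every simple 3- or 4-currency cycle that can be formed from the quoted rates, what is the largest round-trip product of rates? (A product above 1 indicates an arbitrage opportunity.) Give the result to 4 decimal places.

DKK→PLN→ZAR→DKK: 0.6777 × 5.101 × 0.2972 = 1.02740
PLN→ZAR→MXN→PLN: 5.101 × 0.8499 × 0.2223 = 0.96375
DKK→PLN→ZAR→MXN→DKK: 0.6777 × 5.101 × 0.8499 × 0.3262 = 0.95840
DKK→SGD→MXN→PLN→DKK: 0.2353 × 11.91 × 0.2223 × 1.47 = 0.91578
DKK→SGD→MXN→DKK: 0.2353 × 11.91 × 0.3262 = 0.91415
Maximum is DKK→PLN→ZAR→DKK at 1.0274; arbitrage exists.

1.0274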